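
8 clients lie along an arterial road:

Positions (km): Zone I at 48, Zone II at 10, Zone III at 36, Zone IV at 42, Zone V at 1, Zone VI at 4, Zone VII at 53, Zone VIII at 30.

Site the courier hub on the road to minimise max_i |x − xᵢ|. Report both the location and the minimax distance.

location 27, max distance 26

The 1-center on a line is the midpoint of the two extreme points: leftmost at 1, rightmost at 53.
Optimal location = (1 + 53)/2 = 27; maximum distance = (53 − 1)/2 = 26.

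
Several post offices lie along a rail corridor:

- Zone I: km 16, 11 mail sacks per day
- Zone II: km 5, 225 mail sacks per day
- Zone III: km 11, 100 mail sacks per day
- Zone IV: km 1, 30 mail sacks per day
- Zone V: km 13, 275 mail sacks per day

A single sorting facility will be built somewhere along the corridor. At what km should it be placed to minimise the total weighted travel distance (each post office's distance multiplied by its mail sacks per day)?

x = 11

For a sum of weighted absolute distances on a line, the optimum is the weighted median (not the mean). Total weight W = 641; half-weight = 320.5.
Sort by position and accumulate weight:
  km 1 (Zone IV, w=30) → cum 30
  km 5 (Zone II, w=225) → cum 255
  km 11 (Zone III, w=100) → cum 355  ≥ 320.5 → median here
  km 13 (Zone V, w=275) → cum 630
  km 16 (Zone I, w=11) → cum 641
Optimal location: km 11.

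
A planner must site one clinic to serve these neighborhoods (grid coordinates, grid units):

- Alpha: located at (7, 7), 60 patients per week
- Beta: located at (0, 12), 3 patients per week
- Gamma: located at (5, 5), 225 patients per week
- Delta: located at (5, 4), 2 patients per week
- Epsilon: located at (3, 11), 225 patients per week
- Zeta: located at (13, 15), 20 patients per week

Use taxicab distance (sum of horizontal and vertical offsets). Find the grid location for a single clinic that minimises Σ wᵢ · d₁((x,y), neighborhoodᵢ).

(5, 7)

Manhattan distance separates: Σwᵢ(|x−xᵢ|+|y−yᵢ|) = Σwᵢ|x−xᵢ| + Σwᵢ|y−yᵢ|, so x and y are optimised independently as 1-D weighted medians.
Total weight W = 535; half = 267.5.
x-coordinate, sorted with cumulative weight:
  x=0 (Beta, w=3) cum 3
  x=3 (Epsilon, w=225) cum 228
  x=5 (Gamma, w=225) cum 453  ← median
  x=5 (Delta, w=2) cum 455
  x=7 (Alpha, w=60) cum 515
  x=13 (Zeta, w=20) cum 535
⇒ x* = 5
y-coordinate, sorted with cumulative weight:
  y=4 (Delta, w=2) cum 2
  y=5 (Gamma, w=225) cum 227
  y=7 (Alpha, w=60) cum 287  ← median
  y=11 (Epsilon, w=225) cum 512
  y=12 (Beta, w=3) cum 515
  y=15 (Zeta, w=20) cum 535
⇒ y* = 7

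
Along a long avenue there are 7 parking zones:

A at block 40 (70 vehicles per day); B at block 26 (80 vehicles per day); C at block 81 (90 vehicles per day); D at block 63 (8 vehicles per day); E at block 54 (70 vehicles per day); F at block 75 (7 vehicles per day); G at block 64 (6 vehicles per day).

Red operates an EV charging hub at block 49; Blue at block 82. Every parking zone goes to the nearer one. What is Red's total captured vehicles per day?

The indifferent point is the midpoint (49+82)/2 = 65.5; parking zones left of it (closer to Red at 49) go to Red, those right go to Blue.
  B at 26 (w=80) → Red
  A at 40 (w=70) → Red
  E at 54 (w=70) → Red
  D at 63 (w=8) → Red
  G at 64 (w=6) → Red
  F at 75 (w=7) → Blue
  C at 81 (w=90) → Blue
Red captures 234; Blue captures 97.

234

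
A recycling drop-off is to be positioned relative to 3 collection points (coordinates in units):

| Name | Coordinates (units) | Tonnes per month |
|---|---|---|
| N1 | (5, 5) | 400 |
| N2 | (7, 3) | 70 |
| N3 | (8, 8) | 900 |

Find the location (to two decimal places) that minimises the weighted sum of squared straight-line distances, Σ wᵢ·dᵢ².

The minimiser of Σwᵢ‖p−pᵢ‖² is the weighted centroid p* = (Σwᵢpᵢ)/(Σwᵢ).
Σwᵢ = 1370.
Σwᵢxᵢ = 400·5 + 70·7 + 900·8 = 9690.
Σwᵢyᵢ = 400·5 + 70·3 + 900·8 = 9410.
x* = 9690/1370 = 7.07, y* = 9410/1370 = 6.87.

(7.07, 6.87)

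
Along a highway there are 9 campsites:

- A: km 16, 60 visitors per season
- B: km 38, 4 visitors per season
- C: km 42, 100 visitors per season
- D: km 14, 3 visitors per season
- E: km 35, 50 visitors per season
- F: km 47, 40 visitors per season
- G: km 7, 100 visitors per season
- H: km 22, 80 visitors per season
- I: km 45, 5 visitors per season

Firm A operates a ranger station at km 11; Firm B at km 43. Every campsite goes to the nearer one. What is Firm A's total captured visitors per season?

243

The indifferent point is the midpoint (11+43)/2 = 27; campsites left of it (closer to Firm A at 11) go to Firm A, those right go to Firm B.
  G at 7 (w=100) → Firm A
  D at 14 (w=3) → Firm A
  A at 16 (w=60) → Firm A
  H at 22 (w=80) → Firm A
  E at 35 (w=50) → Firm B
  B at 38 (w=4) → Firm B
  C at 42 (w=100) → Firm B
  I at 45 (w=5) → Firm B
  F at 47 (w=40) → Firm B
Firm A captures 243; Firm B captures 199.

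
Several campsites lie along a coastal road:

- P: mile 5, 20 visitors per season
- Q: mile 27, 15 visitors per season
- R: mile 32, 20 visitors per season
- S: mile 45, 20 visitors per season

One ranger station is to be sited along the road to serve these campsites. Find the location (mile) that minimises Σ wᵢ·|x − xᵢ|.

x = 32

For a sum of weighted absolute distances on a line, the optimum is the weighted median (not the mean). Total weight W = 75; half-weight = 37.5.
Sort by position and accumulate weight:
  mile 5 (P, w=20) → cum 20
  mile 27 (Q, w=15) → cum 35
  mile 32 (R, w=20) → cum 55  ≥ 37.5 → median here
  mile 45 (S, w=20) → cum 75
Optimal location: mile 32.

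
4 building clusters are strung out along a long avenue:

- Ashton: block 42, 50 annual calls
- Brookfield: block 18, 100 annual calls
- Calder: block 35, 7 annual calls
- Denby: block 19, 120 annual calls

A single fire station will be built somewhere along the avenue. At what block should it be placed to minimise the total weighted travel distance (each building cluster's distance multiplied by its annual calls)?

For a sum of weighted absolute distances on a line, the optimum is the weighted median (not the mean). Total weight W = 277; half-weight = 138.5.
Sort by position and accumulate weight:
  block 18 (Brookfield, w=100) → cum 100
  block 19 (Denby, w=120) → cum 220  ≥ 138.5 → median here
  block 35 (Calder, w=7) → cum 227
  block 42 (Ashton, w=50) → cum 277
Optimal location: block 19.

x = 19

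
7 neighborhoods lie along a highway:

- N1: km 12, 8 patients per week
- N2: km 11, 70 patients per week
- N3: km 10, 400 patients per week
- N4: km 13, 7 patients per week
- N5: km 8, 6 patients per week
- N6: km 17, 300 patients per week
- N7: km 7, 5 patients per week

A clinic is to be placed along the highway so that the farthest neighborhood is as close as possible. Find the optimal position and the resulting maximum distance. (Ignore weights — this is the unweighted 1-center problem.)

location 12, max distance 5

The 1-center on a line is the midpoint of the two extreme points: leftmost at 7, rightmost at 17.
Optimal location = (7 + 17)/2 = 12; maximum distance = (17 − 7)/2 = 5.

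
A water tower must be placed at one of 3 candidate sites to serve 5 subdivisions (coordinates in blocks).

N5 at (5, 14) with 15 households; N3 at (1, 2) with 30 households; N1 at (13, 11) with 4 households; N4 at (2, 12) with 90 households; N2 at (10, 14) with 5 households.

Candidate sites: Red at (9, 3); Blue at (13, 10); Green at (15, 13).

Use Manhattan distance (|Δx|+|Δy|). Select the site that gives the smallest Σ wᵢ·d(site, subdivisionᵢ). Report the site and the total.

Blue, total 1989 blocks

Total weighted distance at each candidate:
  Red (9, 3): total = 2043
  Blue (13, 10): total = 1989
  Green (15, 13): total = 2221
Minimum is at Blue with total 1989 blocks.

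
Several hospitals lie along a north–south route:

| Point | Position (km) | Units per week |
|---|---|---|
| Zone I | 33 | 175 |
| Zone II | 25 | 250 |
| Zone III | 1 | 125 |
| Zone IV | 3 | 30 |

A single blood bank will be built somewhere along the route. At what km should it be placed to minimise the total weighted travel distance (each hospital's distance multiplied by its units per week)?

For a sum of weighted absolute distances on a line, the optimum is the weighted median (not the mean). Total weight W = 580; half-weight = 290.
Sort by position and accumulate weight:
  km 1 (Zone III, w=125) → cum 125
  km 3 (Zone IV, w=30) → cum 155
  km 25 (Zone II, w=250) → cum 405  ≥ 290 → median here
  km 33 (Zone I, w=175) → cum 580
Optimal location: km 25.

x = 25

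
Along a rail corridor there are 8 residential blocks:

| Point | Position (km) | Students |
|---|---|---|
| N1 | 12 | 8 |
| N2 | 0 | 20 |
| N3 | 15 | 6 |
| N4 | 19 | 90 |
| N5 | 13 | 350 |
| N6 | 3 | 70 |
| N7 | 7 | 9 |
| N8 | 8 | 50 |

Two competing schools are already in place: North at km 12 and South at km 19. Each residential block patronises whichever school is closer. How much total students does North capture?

The indifferent point is the midpoint (12+19)/2 = 15.5; residential blocks left of it (closer to North at 12) go to North, those right go to South.
  N2 at 0 (w=20) → North
  N6 at 3 (w=70) → North
  N7 at 7 (w=9) → North
  N8 at 8 (w=50) → North
  N1 at 12 (w=8) → North
  N5 at 13 (w=350) → North
  N3 at 15 (w=6) → North
  N4 at 19 (w=90) → South
North captures 513; South captures 90.

513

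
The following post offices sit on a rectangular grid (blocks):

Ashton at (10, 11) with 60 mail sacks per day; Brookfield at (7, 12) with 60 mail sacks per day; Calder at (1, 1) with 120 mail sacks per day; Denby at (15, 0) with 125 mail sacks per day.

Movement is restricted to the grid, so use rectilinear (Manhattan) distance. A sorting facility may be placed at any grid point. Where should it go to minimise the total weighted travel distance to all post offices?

Manhattan distance separates: Σwᵢ(|x−xᵢ|+|y−yᵢ|) = Σwᵢ|x−xᵢ| + Σwᵢ|y−yᵢ|, so x and y are optimised independently as 1-D weighted medians.
Total weight W = 365; half = 182.5.
x-coordinate, sorted with cumulative weight:
  x=1 (Calder, w=120) cum 120
  x=7 (Brookfield, w=60) cum 180
  x=10 (Ashton, w=60) cum 240  ← median
  x=15 (Denby, w=125) cum 365
⇒ x* = 10
y-coordinate, sorted with cumulative weight:
  y=0 (Denby, w=125) cum 125
  y=1 (Calder, w=120) cum 245  ← median
  y=11 (Ashton, w=60) cum 305
  y=12 (Brookfield, w=60) cum 365
⇒ y* = 1

(10, 1)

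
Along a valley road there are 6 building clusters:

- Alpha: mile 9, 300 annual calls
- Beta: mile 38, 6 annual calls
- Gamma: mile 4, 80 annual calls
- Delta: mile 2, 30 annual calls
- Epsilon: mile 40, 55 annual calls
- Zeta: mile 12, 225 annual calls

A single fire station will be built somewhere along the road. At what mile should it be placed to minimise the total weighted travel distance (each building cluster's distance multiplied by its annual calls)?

x = 9

For a sum of weighted absolute distances on a line, the optimum is the weighted median (not the mean). Total weight W = 696; half-weight = 348.
Sort by position and accumulate weight:
  mile 2 (Delta, w=30) → cum 30
  mile 4 (Gamma, w=80) → cum 110
  mile 9 (Alpha, w=300) → cum 410  ≥ 348 → median here
  mile 12 (Zeta, w=225) → cum 635
  mile 38 (Beta, w=6) → cum 641
  mile 40 (Epsilon, w=55) → cum 696
Optimal location: mile 9.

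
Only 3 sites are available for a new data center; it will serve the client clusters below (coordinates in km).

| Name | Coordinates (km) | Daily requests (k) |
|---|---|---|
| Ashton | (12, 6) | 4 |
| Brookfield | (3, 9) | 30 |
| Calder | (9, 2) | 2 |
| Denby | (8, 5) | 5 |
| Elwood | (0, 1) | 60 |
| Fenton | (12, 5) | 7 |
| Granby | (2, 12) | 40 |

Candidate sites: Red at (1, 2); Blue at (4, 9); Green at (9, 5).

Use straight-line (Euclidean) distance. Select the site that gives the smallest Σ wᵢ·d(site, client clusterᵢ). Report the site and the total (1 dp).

Blue, total 853.2 km

Total weighted distance at each candidate:
  Red (1, 2): total = 886.0
  Blue (4, 9): total = 853.2
  Green (9, 5): total = 1247.9
Minimum is at Blue with total 853.2 km.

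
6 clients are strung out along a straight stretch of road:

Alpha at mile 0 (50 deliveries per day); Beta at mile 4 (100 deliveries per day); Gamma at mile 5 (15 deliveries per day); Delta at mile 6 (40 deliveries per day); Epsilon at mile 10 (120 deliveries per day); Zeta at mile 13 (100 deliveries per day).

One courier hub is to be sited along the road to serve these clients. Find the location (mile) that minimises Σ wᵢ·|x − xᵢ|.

For a sum of weighted absolute distances on a line, the optimum is the weighted median (not the mean). Total weight W = 425; half-weight = 212.5.
Sort by position and accumulate weight:
  mile 0 (Alpha, w=50) → cum 50
  mile 4 (Beta, w=100) → cum 150
  mile 5 (Gamma, w=15) → cum 165
  mile 6 (Delta, w=40) → cum 205
  mile 10 (Epsilon, w=120) → cum 325  ≥ 212.5 → median here
  mile 13 (Zeta, w=100) → cum 425
Optimal location: mile 10.

x = 10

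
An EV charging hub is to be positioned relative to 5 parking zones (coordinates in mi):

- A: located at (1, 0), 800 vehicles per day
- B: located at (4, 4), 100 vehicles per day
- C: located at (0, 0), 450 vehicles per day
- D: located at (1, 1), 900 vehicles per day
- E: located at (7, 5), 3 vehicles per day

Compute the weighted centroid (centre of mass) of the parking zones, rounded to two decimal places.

(0.94, 0.58)

The minimiser of Σwᵢ‖p−pᵢ‖² is the weighted centroid p* = (Σwᵢpᵢ)/(Σwᵢ).
Σwᵢ = 2253.
Σwᵢxᵢ = 800·1 + 100·4 + 450·0 + 900·1 + 3·7 = 2121.
Σwᵢyᵢ = 800·0 + 100·4 + 450·0 + 900·1 + 3·5 = 1315.
x* = 2121/2253 = 0.94, y* = 1315/2253 = 0.58.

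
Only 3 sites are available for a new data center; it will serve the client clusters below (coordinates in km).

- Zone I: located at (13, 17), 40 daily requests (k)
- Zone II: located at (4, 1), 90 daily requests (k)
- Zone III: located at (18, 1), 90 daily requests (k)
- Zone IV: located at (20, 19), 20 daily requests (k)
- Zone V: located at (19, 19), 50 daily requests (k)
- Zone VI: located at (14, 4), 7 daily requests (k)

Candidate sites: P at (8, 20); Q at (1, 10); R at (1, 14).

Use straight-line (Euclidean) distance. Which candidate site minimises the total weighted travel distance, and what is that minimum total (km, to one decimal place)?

Q, total 4667.6 km

Total weighted distance at each candidate:
  P (8, 20): total = 4825.8
  Q (1, 10): total = 4667.6
  R (1, 14): total = 5063.4
Minimum is at Q with total 4667.6 km.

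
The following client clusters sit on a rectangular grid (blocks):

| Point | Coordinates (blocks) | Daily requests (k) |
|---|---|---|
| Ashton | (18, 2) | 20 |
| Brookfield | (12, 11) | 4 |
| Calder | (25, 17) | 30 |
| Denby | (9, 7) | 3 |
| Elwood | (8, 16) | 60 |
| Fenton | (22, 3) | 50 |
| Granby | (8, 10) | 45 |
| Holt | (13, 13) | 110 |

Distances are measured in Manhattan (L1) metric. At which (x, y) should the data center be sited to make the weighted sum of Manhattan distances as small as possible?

Manhattan distance separates: Σwᵢ(|x−xᵢ|+|y−yᵢ|) = Σwᵢ|x−xᵢ| + Σwᵢ|y−yᵢ|, so x and y are optimised independently as 1-D weighted medians.
Total weight W = 322; half = 161.
x-coordinate, sorted with cumulative weight:
  x=8 (Elwood, w=60) cum 60
  x=8 (Granby, w=45) cum 105
  x=9 (Denby, w=3) cum 108
  x=12 (Brookfield, w=4) cum 112
  x=13 (Holt, w=110) cum 222  ← median
  x=18 (Ashton, w=20) cum 242
  x=22 (Fenton, w=50) cum 292
  x=25 (Calder, w=30) cum 322
⇒ x* = 13
y-coordinate, sorted with cumulative weight:
  y=2 (Ashton, w=20) cum 20
  y=3 (Fenton, w=50) cum 70
  y=7 (Denby, w=3) cum 73
  y=10 (Granby, w=45) cum 118
  y=11 (Brookfield, w=4) cum 122
  y=13 (Holt, w=110) cum 232  ← median
  y=16 (Elwood, w=60) cum 292
  y=17 (Calder, w=30) cum 322
⇒ y* = 13

(13, 13)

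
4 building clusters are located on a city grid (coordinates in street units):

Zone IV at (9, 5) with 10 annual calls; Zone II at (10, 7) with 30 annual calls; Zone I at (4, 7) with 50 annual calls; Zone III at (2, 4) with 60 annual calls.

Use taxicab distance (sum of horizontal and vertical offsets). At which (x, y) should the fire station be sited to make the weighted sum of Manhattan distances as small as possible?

(4, 7)

Manhattan distance separates: Σwᵢ(|x−xᵢ|+|y−yᵢ|) = Σwᵢ|x−xᵢ| + Σwᵢ|y−yᵢ|, so x and y are optimised independently as 1-D weighted medians.
Total weight W = 150; half = 75.
x-coordinate, sorted with cumulative weight:
  x=2 (Zone III, w=60) cum 60
  x=4 (Zone I, w=50) cum 110  ← median
  x=9 (Zone IV, w=10) cum 120
  x=10 (Zone II, w=30) cum 150
⇒ x* = 4
y-coordinate, sorted with cumulative weight:
  y=4 (Zone III, w=60) cum 60
  y=5 (Zone IV, w=10) cum 70
  y=7 (Zone II, w=30) cum 100  ← median
  y=7 (Zone I, w=50) cum 150
⇒ y* = 7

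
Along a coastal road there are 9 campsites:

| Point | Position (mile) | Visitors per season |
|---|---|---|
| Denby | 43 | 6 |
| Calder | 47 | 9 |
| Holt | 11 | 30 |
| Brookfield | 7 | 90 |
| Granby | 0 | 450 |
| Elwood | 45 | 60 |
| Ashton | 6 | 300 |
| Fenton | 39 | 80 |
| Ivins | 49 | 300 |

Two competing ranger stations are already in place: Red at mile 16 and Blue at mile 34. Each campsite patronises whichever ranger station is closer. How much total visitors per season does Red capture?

The indifferent point is the midpoint (16+34)/2 = 25; campsites left of it (closer to Red at 16) go to Red, those right go to Blue.
  Granby at 0 (w=450) → Red
  Ashton at 6 (w=300) → Red
  Brookfield at 7 (w=90) → Red
  Holt at 11 (w=30) → Red
  Fenton at 39 (w=80) → Blue
  Denby at 43 (w=6) → Blue
  Elwood at 45 (w=60) → Blue
  Calder at 47 (w=9) → Blue
  Ivins at 49 (w=300) → Blue
Red captures 870; Blue captures 455.

870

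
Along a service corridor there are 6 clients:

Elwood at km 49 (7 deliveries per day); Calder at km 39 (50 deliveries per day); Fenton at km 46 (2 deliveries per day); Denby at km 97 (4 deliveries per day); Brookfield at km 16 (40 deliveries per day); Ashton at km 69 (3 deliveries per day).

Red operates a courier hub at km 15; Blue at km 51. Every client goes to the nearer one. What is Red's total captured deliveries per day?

The indifferent point is the midpoint (15+51)/2 = 33; clients left of it (closer to Red at 15) go to Red, those right go to Blue.
  Brookfield at 16 (w=40) → Red
  Calder at 39 (w=50) → Blue
  Fenton at 46 (w=2) → Blue
  Elwood at 49 (w=7) → Blue
  Ashton at 69 (w=3) → Blue
  Denby at 97 (w=4) → Blue
Red captures 40; Blue captures 66.

40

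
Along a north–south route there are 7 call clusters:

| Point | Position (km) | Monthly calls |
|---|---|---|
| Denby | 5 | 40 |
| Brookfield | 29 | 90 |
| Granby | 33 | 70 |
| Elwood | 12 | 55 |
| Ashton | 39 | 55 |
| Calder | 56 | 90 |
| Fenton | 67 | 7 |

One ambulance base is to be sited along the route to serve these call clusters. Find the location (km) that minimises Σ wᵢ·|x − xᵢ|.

x = 33

For a sum of weighted absolute distances on a line, the optimum is the weighted median (not the mean). Total weight W = 407; half-weight = 203.5.
Sort by position and accumulate weight:
  km 5 (Denby, w=40) → cum 40
  km 12 (Elwood, w=55) → cum 95
  km 29 (Brookfield, w=90) → cum 185
  km 33 (Granby, w=70) → cum 255  ≥ 203.5 → median here
  km 39 (Ashton, w=55) → cum 310
  km 56 (Calder, w=90) → cum 400
  km 67 (Fenton, w=7) → cum 407
Optimal location: km 33.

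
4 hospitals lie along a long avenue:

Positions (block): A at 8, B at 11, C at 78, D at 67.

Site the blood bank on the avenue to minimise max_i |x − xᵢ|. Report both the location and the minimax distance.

The 1-center on a line is the midpoint of the two extreme points: leftmost at 8, rightmost at 78.
Optimal location = (8 + 78)/2 = 43; maximum distance = (78 − 8)/2 = 35.

location 43, max distance 35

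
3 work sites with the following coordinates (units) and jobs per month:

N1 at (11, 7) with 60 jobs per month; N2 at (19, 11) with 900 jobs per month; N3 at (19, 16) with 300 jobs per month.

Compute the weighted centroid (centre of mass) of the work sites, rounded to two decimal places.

(18.62, 12.00)

The minimiser of Σwᵢ‖p−pᵢ‖² is the weighted centroid p* = (Σwᵢpᵢ)/(Σwᵢ).
Σwᵢ = 1260.
Σwᵢxᵢ = 60·11 + 900·19 + 300·19 = 23460.
Σwᵢyᵢ = 60·7 + 900·11 + 300·16 = 15120.
x* = 23460/1260 = 18.62, y* = 15120/1260 = 12.00.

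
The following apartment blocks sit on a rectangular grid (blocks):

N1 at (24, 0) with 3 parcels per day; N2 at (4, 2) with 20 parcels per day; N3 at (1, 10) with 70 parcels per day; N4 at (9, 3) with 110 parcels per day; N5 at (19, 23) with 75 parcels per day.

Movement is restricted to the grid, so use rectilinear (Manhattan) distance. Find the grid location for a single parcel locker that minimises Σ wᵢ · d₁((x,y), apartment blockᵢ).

Manhattan distance separates: Σwᵢ(|x−xᵢ|+|y−yᵢ|) = Σwᵢ|x−xᵢ| + Σwᵢ|y−yᵢ|, so x and y are optimised independently as 1-D weighted medians.
Total weight W = 278; half = 139.
x-coordinate, sorted with cumulative weight:
  x=1 (N3, w=70) cum 70
  x=4 (N2, w=20) cum 90
  x=9 (N4, w=110) cum 200  ← median
  x=19 (N5, w=75) cum 275
  x=24 (N1, w=3) cum 278
⇒ x* = 9
y-coordinate, sorted with cumulative weight:
  y=0 (N1, w=3) cum 3
  y=2 (N2, w=20) cum 23
  y=3 (N4, w=110) cum 133
  y=10 (N3, w=70) cum 203  ← median
  y=23 (N5, w=75) cum 278
⇒ y* = 10

(9, 10)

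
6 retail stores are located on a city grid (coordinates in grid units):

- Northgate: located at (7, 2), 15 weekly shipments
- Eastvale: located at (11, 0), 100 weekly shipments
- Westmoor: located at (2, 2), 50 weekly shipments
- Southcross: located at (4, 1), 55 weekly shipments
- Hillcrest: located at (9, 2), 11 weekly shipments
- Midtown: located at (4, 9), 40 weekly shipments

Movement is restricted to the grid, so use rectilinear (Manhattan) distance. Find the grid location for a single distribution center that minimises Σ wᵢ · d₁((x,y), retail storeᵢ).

Manhattan distance separates: Σwᵢ(|x−xᵢ|+|y−yᵢ|) = Σwᵢ|x−xᵢ| + Σwᵢ|y−yᵢ|, so x and y are optimised independently as 1-D weighted medians.
Total weight W = 271; half = 135.5.
x-coordinate, sorted with cumulative weight:
  x=2 (Westmoor, w=50) cum 50
  x=4 (Southcross, w=55) cum 105
  x=4 (Midtown, w=40) cum 145  ← median
  x=7 (Northgate, w=15) cum 160
  x=9 (Hillcrest, w=11) cum 171
  x=11 (Eastvale, w=100) cum 271
⇒ x* = 4
y-coordinate, sorted with cumulative weight:
  y=0 (Eastvale, w=100) cum 100
  y=1 (Southcross, w=55) cum 155  ← median
  y=2 (Northgate, w=15) cum 170
  y=2 (Westmoor, w=50) cum 220
  y=2 (Hillcrest, w=11) cum 231
  y=9 (Midtown, w=40) cum 271
⇒ y* = 1

(4, 1)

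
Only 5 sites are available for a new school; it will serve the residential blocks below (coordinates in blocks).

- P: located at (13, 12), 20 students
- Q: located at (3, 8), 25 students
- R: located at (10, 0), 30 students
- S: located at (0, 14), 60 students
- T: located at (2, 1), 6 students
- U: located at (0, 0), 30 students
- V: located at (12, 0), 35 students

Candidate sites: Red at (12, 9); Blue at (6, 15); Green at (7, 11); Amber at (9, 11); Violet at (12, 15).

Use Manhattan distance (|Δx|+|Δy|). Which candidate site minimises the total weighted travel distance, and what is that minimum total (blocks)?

Total weighted distance at each candidate:
  Red (12, 9): total = 2733
  Blue (6, 15): total = 2913
  Green (7, 11): total = 2525
  Amber (9, 11): total = 2597
  Violet (12, 15): total = 3249
Minimum is at Green with total 2525 blocks.

Green, total 2525 blocks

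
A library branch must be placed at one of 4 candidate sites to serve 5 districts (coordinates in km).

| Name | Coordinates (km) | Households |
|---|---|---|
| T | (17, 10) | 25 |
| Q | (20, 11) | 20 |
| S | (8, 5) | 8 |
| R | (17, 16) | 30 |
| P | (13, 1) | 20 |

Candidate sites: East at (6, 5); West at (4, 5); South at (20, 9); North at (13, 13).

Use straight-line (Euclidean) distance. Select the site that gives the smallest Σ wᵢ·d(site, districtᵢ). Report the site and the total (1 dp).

South, total 661.3 km

Total weighted distance at each candidate:
  East (6, 5): total = 1250.6
  West (4, 5): total = 1429.8
  South (20, 9): total = 661.3
  North (13, 13): total = 736.1
Minimum is at South with total 661.3 km.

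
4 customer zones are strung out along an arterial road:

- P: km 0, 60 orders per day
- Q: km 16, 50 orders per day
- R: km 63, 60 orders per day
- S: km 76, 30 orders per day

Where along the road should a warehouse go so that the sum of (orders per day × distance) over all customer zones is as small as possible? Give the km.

x = 16

For a sum of weighted absolute distances on a line, the optimum is the weighted median (not the mean). Total weight W = 200; half-weight = 100.
Sort by position and accumulate weight:
  km 0 (P, w=60) → cum 60
  km 16 (Q, w=50) → cum 110  ≥ 100 → median here
  km 63 (R, w=60) → cum 170
  km 76 (S, w=30) → cum 200
Optimal location: km 16.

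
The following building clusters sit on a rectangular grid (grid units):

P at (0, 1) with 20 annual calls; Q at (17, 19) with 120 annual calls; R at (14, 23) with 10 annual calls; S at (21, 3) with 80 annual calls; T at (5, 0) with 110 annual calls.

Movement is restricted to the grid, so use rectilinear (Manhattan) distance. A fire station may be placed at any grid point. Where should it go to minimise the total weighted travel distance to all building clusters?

(17, 3)

Manhattan distance separates: Σwᵢ(|x−xᵢ|+|y−yᵢ|) = Σwᵢ|x−xᵢ| + Σwᵢ|y−yᵢ|, so x and y are optimised independently as 1-D weighted medians.
Total weight W = 340; half = 170.
x-coordinate, sorted with cumulative weight:
  x=0 (P, w=20) cum 20
  x=5 (T, w=110) cum 130
  x=14 (R, w=10) cum 140
  x=17 (Q, w=120) cum 260  ← median
  x=21 (S, w=80) cum 340
⇒ x* = 17
y-coordinate, sorted with cumulative weight:
  y=0 (T, w=110) cum 110
  y=1 (P, w=20) cum 130
  y=3 (S, w=80) cum 210  ← median
  y=19 (Q, w=120) cum 330
  y=23 (R, w=10) cum 340
⇒ y* = 3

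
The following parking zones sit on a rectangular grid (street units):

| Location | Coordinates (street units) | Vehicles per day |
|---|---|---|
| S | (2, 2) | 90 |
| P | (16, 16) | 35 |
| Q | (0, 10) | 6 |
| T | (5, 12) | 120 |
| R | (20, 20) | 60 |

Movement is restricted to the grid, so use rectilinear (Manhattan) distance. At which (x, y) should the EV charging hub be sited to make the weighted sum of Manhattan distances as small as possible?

(5, 12)

Manhattan distance separates: Σwᵢ(|x−xᵢ|+|y−yᵢ|) = Σwᵢ|x−xᵢ| + Σwᵢ|y−yᵢ|, so x and y are optimised independently as 1-D weighted medians.
Total weight W = 311; half = 155.5.
x-coordinate, sorted with cumulative weight:
  x=0 (Q, w=6) cum 6
  x=2 (S, w=90) cum 96
  x=5 (T, w=120) cum 216  ← median
  x=16 (P, w=35) cum 251
  x=20 (R, w=60) cum 311
⇒ x* = 5
y-coordinate, sorted with cumulative weight:
  y=2 (S, w=90) cum 90
  y=10 (Q, w=6) cum 96
  y=12 (T, w=120) cum 216  ← median
  y=16 (P, w=35) cum 251
  y=20 (R, w=60) cum 311
⇒ y* = 12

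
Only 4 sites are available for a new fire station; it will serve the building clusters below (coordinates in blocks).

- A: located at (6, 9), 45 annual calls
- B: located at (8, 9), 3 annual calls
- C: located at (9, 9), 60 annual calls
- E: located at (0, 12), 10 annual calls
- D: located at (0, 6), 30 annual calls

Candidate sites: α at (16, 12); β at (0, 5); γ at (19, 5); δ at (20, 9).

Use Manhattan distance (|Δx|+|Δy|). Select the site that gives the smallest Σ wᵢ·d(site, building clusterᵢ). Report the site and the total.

β, total 1366 blocks

Total weighted distance at each candidate:
  α (16, 12): total = 2038
  β (0, 5): total = 1366
  γ (19, 5): total = 2510
  δ (20, 9): total = 2246
Minimum is at β with total 1366 blocks.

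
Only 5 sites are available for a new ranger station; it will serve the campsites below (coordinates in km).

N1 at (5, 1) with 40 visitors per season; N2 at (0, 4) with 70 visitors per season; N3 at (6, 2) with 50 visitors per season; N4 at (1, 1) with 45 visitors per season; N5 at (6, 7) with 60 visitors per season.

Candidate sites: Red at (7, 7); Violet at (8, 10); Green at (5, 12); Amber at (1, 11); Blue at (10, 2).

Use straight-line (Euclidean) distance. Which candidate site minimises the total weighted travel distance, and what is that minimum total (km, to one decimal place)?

Total weighted distance at each candidate:
  Red (7, 7): total = 1482.9
  Violet (8, 10): total = 2221.2
  Green (5, 12): total = 2435.5
  Amber (1, 11): total = 2274.8
  Blue (10, 2): total = 1909.5
Minimum is at Red with total 1482.9 km.

Red, total 1482.9 km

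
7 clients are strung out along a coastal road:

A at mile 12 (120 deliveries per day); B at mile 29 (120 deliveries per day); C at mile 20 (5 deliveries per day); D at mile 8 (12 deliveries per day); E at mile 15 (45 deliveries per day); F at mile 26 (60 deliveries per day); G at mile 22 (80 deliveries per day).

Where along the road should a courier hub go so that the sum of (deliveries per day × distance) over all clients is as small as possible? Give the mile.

For a sum of weighted absolute distances on a line, the optimum is the weighted median (not the mean). Total weight W = 442; half-weight = 221.
Sort by position and accumulate weight:
  mile 8 (D, w=12) → cum 12
  mile 12 (A, w=120) → cum 132
  mile 15 (E, w=45) → cum 177
  mile 20 (C, w=5) → cum 182
  mile 22 (G, w=80) → cum 262  ≥ 221 → median here
  mile 26 (F, w=60) → cum 322
  mile 29 (B, w=120) → cum 442
Optimal location: mile 22.

x = 22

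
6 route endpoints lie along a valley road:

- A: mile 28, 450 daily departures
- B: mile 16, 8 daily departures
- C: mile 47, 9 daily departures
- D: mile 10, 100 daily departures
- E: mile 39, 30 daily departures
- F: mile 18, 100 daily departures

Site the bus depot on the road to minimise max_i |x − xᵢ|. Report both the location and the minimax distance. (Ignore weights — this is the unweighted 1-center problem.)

The 1-center on a line is the midpoint of the two extreme points: leftmost at 10, rightmost at 47.
Optimal location = (10 + 47)/2 = 28.5; maximum distance = (47 − 10)/2 = 18.5.

location 28.5, max distance 18.5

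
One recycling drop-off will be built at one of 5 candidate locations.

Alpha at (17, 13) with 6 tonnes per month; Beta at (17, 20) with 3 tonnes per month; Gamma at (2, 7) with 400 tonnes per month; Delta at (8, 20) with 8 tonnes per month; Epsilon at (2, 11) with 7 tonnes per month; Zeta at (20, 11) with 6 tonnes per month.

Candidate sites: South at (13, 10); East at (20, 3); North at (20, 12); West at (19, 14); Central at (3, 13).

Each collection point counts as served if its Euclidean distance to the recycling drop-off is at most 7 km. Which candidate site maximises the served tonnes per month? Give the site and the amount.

Central, covering 407

Coverage radius r = 7 km; a point is covered iff (Δx)²+(Δy)² ≤ 7² = 49.
  South (13, 10): covers {Alpha} → 6
  East (20, 3): covers {none} → 0
  North (20, 12): covers {Alpha, Zeta} → 12
  West (19, 14): covers {Alpha, Beta, Zeta} → 15
  Central (3, 13): covers {Gamma, Epsilon} → 407
Maximum coverage at Central: 407 tonnes per month.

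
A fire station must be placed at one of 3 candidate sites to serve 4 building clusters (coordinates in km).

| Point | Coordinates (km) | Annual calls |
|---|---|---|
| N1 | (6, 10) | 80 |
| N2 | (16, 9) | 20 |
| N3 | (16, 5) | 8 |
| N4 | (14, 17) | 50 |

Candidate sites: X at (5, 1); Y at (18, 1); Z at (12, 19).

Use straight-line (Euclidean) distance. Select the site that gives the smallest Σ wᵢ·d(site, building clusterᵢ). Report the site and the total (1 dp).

Z, total 1338.6 km

Total weighted distance at each candidate:
  X (5, 1): total = 2008.0
  Y (18, 1): total = 2225.3
  Z (12, 19): total = 1338.6
Minimum is at Z with total 1338.6 km.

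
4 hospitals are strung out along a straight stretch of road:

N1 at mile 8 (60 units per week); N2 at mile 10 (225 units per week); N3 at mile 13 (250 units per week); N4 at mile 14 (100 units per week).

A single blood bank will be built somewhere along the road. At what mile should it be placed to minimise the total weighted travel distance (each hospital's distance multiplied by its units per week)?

x = 13

For a sum of weighted absolute distances on a line, the optimum is the weighted median (not the mean). Total weight W = 635; half-weight = 317.5.
Sort by position and accumulate weight:
  mile 8 (N1, w=60) → cum 60
  mile 10 (N2, w=225) → cum 285
  mile 13 (N3, w=250) → cum 535  ≥ 317.5 → median here
  mile 14 (N4, w=100) → cum 635
Optimal location: mile 13.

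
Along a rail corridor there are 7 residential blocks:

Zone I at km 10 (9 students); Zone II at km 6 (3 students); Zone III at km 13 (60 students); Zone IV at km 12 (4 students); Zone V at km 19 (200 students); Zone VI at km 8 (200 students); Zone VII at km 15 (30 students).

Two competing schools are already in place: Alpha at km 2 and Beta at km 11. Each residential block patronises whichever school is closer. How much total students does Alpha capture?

The indifferent point is the midpoint (2+11)/2 = 6.5; residential blocks left of it (closer to Alpha at 2) go to Alpha, those right go to Beta.
  Zone II at 6 (w=3) → Alpha
  Zone VI at 8 (w=200) → Beta
  Zone I at 10 (w=9) → Beta
  Zone IV at 12 (w=4) → Beta
  Zone III at 13 (w=60) → Beta
  Zone VII at 15 (w=30) → Beta
  Zone V at 19 (w=200) → Beta
Alpha captures 3; Beta captures 503.

3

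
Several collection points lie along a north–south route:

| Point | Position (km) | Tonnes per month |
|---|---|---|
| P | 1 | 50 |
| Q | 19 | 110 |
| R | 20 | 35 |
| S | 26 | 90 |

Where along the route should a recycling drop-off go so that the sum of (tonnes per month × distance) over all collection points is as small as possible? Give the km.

x = 19

For a sum of weighted absolute distances on a line, the optimum is the weighted median (not the mean). Total weight W = 285; half-weight = 142.5.
Sort by position and accumulate weight:
  km 1 (P, w=50) → cum 50
  km 19 (Q, w=110) → cum 160  ≥ 142.5 → median here
  km 20 (R, w=35) → cum 195
  km 26 (S, w=90) → cum 285
Optimal location: km 19.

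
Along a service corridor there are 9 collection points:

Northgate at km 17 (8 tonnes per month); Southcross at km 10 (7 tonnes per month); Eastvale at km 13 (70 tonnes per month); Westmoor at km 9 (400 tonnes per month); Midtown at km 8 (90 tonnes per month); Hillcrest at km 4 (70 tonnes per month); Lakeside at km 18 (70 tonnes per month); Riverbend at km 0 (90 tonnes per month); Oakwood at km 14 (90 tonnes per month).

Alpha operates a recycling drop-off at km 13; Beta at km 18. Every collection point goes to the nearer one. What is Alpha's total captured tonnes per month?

817

The indifferent point is the midpoint (13+18)/2 = 15.5; collection points left of it (closer to Alpha at 13) go to Alpha, those right go to Beta.
  Riverbend at 0 (w=90) → Alpha
  Hillcrest at 4 (w=70) → Alpha
  Midtown at 8 (w=90) → Alpha
  Westmoor at 9 (w=400) → Alpha
  Southcross at 10 (w=7) → Alpha
  Eastvale at 13 (w=70) → Alpha
  Oakwood at 14 (w=90) → Alpha
  Northgate at 17 (w=8) → Beta
  Lakeside at 18 (w=70) → Beta
Alpha captures 817; Beta captures 78.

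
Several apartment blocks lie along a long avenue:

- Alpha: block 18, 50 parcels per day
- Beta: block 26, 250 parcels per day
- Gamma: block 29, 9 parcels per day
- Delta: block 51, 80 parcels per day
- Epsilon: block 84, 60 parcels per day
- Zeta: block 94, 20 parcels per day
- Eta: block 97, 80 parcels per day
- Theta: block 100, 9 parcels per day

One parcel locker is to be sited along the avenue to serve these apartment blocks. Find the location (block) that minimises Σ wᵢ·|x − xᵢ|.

x = 26

For a sum of weighted absolute distances on a line, the optimum is the weighted median (not the mean). Total weight W = 558; half-weight = 279.
Sort by position and accumulate weight:
  block 18 (Alpha, w=50) → cum 50
  block 26 (Beta, w=250) → cum 300  ≥ 279 → median here
  block 29 (Gamma, w=9) → cum 309
  block 51 (Delta, w=80) → cum 389
  block 84 (Epsilon, w=60) → cum 449
  block 94 (Zeta, w=20) → cum 469
  block 97 (Eta, w=80) → cum 549
  block 100 (Theta, w=9) → cum 558
Optimal location: block 26.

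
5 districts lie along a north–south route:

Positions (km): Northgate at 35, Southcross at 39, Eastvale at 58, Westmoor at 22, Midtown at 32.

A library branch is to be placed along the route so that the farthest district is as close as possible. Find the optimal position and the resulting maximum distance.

The 1-center on a line is the midpoint of the two extreme points: leftmost at 22, rightmost at 58.
Optimal location = (22 + 58)/2 = 40; maximum distance = (58 − 22)/2 = 18.

location 40, max distance 18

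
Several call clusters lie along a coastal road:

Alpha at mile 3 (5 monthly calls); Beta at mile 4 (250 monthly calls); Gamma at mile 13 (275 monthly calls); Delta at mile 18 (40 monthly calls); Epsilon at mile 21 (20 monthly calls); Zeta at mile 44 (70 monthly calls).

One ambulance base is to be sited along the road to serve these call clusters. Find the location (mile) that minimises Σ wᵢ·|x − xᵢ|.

For a sum of weighted absolute distances on a line, the optimum is the weighted median (not the mean). Total weight W = 660; half-weight = 330.
Sort by position and accumulate weight:
  mile 3 (Alpha, w=5) → cum 5
  mile 4 (Beta, w=250) → cum 255
  mile 13 (Gamma, w=275) → cum 530  ≥ 330 → median here
  mile 18 (Delta, w=40) → cum 570
  mile 21 (Epsilon, w=20) → cum 590
  mile 44 (Zeta, w=70) → cum 660
Optimal location: mile 13.

x = 13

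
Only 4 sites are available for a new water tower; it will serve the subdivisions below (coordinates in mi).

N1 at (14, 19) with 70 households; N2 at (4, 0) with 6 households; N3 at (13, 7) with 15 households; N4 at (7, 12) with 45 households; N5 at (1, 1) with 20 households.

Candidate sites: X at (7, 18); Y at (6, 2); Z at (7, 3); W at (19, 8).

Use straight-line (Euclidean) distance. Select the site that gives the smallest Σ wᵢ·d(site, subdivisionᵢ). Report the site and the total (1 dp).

Total weighted distance at each candidate:
  X (7, 18): total = 1423.0
  Y (6, 2): total = 2015.4
  Z (7, 3): total = 1887.6
  W (19, 8): total = 1994.5
Minimum is at X with total 1423.0 mi.

X, total 1423.0 mi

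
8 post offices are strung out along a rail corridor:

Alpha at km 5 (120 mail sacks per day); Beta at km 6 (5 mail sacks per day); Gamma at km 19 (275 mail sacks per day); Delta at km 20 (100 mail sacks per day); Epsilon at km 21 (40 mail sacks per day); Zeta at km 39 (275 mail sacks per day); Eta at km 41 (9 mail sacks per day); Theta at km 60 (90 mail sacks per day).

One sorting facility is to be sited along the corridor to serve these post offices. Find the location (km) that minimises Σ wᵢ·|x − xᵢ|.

For a sum of weighted absolute distances on a line, the optimum is the weighted median (not the mean). Total weight W = 914; half-weight = 457.
Sort by position and accumulate weight:
  km 5 (Alpha, w=120) → cum 120
  km 6 (Beta, w=5) → cum 125
  km 19 (Gamma, w=275) → cum 400
  km 20 (Delta, w=100) → cum 500  ≥ 457 → median here
  km 21 (Epsilon, w=40) → cum 540
  km 39 (Zeta, w=275) → cum 815
  km 41 (Eta, w=9) → cum 824
  km 60 (Theta, w=90) → cum 914
Optimal location: km 20.

x = 20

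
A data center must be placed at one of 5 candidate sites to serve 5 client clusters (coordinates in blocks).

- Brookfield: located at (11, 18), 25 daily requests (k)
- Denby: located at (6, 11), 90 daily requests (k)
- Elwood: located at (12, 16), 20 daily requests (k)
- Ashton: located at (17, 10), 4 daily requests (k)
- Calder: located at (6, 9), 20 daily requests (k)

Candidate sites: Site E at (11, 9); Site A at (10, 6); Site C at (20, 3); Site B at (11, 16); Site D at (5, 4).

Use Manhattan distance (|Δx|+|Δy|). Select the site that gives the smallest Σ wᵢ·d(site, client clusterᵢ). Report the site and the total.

Total weighted distance at each candidate:
  Site E (11, 9): total = 1143
  Site A (10, 6): total = 1559
  Site C (20, 3): total = 3440
  Site B (11, 16): total = 1258
  Site D (5, 4): total = 1792
Minimum is at Site E with total 1143 blocks.

Site E, total 1143 blocks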